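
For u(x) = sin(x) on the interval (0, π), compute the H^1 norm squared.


||u||_{H^1(0,π)}^2 = π

u'(x) = cos(x).
Expand u² and (u')² and integrate term by term on (0, π), using: for integers n ≥ 1, ∫_0^π sin²(nx) dx = ∫_0^π cos²(nx) dx = π/2; for n ≠ n', ∫_0^π sin(nx)sin(n'x) dx = ∫_0^π cos(nx)cos(n'x) dx = 0; and by product-to-sum, ∫_0^π sin(nx)cos(n'x) dx = ½∫_0^π [sin((n+n')x) + sin((n−n')x)] dx, which is 0 when n+n' is even and 2n/(n²−n'²) when n+n' is odd (it need not vanish on (0, π)).
  u² squared terms: (1)²·∫sin(x)² dx = 1·π/2 = π/2.
  So ∫_0^π u² dx = π/2.
  (u')² squared terms: (1)²·∫cos(x)² dx = 1·π/2 = π/2.
  So ∫_0^π (u')² dx = π/2.
||u||_{H^1}^2 = (π/2) + (π/2) = π.


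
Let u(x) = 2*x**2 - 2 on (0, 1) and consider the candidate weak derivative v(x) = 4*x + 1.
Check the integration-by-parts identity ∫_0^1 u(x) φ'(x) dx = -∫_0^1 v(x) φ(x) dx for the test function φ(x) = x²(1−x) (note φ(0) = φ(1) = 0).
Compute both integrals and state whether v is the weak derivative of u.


LHS = -1/5, RHS = -17/60. No, v is not the weak derivative of u.

u(x) = 2*x**2 - 2, classical derivative u'(x) = 4*x.
φ(x) = x²(1−x), so φ'(x) = x*(2 - 3*x).
Note φ(0) = φ(1) = 0, so the boundary term u·φ vanishes.
LHS = ∫_0^1 u(x) φ'(x) dx = ∫_0^1 (-6*x^4 + 4*x^3 + 6*x^2 - 4*x) dx. Term by term:
  ∫_0^1 -6*x^4 dx = -6/5;  ∫_0^1 4*x^3 dx = 1;  ∫_0^1 6*x^2 dx = 2;
  ∫_0^1 -4*x dx = -2.
Sum: -6/5 + 1 + 2 − 2 = -1/5.
So LHS = -1/5.
∫_0^1 v(x) φ(x) dx = ∫_0^1 (-4*x^4 + 3*x^3 + x^2) dx. Term by term:
  ∫_0^1 -4*x^4 dx = -4/5;  ∫_0^1 3*x^3 dx = 3/4;  ∫_0^1 x^2 dx = 1/3.
Sum: -4/5 + 3/4 + 1/3 = 17/60.
So RHS = -∫_0^1 v(x) φ(x) dx = -17/60.
LHS − RHS = 1/12 ≠ 0, so the identity fails.
(For a valid weak derivative the identity must hold for EVERY test function, in particular this one. The failure shows v is NOT the weak derivative of u.)
Correct weak derivative would be u'(x) = 4*x.


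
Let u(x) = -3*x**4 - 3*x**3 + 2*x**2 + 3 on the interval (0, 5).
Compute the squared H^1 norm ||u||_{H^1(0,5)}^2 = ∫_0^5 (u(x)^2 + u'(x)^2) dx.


||u||_{H^1}^2 = 412101155/84

The H^1 norm (squared) on an interval (0, L) is
  ||u||_{H^1}^2 = ∫_0^L u(x)^2 dx + ∫_0^L u'(x)^2 dx.
Compute u'(x) = -12*x**3 - 9*x**2 + 4*x.
Then u(x)^2 = 9*x**8 + 18*x**7 - 3*x**6 - 12*x**5 - 14*x**4 - 18*x**3 + 12*x**2 + 9 and u'(x)^2 = 144*x**6 + 216*x**5 - 15*x**4 - 72*x**3 + 16*x**2.
Integrate each monomial from 0 to 5 using ∫_0^5 c·x^n dx = c·5^(n+1)/(n+1):
  ∫_0^5 u(x)^2 dx = ∫_0^5 (9*x^8 + 18*x^7 - 3*x^6 - 12*x^5 - 14*x^4 - 18*x^3 + 12*x^2 + 9) dx. Term by term:
    ∫_0^5 9*x^8 dx = 1953125;  ∫_0^5 18*x^7 dx = 3515625/4;  ∫_0^5 -3*x^6 dx = -234375/7;
    ∫_0^5 -12*x^5 dx = -31250;  ∫_0^5 -14*x^4 dx = -8750;  ∫_0^5 -18*x^3 dx = -5625/2;
    ∫_0^5 12*x^2 dx = 500;  ∫_0^5 9 dx = 45.
  Sum: 1953125 + 3515625/4 − 234375/7 − 31250 − 8750 − 5625/2 + 500 + 45 = 77175885/28.
  ∫_0^5 u'(x)^2 dx = ∫_0^5 (144*x^6 + 216*x^5 - 15*x^4 - 72*x^3 + 16*x^2) dx. Term by term:
    ∫_0^5 144*x^6 dx = 11250000/7;  ∫_0^5 216*x^5 dx = 562500;  ∫_0^5 -15*x^4 dx = -9375;
    ∫_0^5 -72*x^3 dx = -11250;  ∫_0^5 16*x^2 dx = 2000/3.
  Sum: 11250000/7 + 562500 − 9375 − 11250 + 2000/3 = 45143375/21.
Adding: ||u||_{H^1}^2 = 77175885/28 + 45143375/21 = 412101155/84.


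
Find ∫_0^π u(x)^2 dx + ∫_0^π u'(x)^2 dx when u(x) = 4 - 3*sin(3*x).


||u||_{H^1(0,π)}^2 = -16 + 61*π

u'(x) = -9*cos(3*x).
Expand u² and (u')² and integrate term by term on (0, π), using: for integers n ≥ 1, ∫_0^π sin²(nx) dx = ∫_0^π cos²(nx) dx = π/2; for n ≠ n', ∫_0^π sin(nx)sin(n'x) dx = ∫_0^π cos(nx)cos(n'x) dx = 0; and by product-to-sum, ∫_0^π sin(nx)cos(n'x) dx = ½∫_0^π [sin((n+n')x) + sin((n−n')x)] dx, which is 0 when n+n' is even and 2n/(n²−n'²) when n+n' is odd (it need not vanish on (0, π)). For the constant mode: ∫_0^π 1 dx = π, ∫_0^π cos(nx) dx = 0, ∫_0^π sin(nx) dx = (1−(−1)^n)/n.
  u² squared terms: (4)²·∫1 dx = 16·π = 16*π;  (-3)²·∫sin(3x)² dx = 9·π/2 = 9*π/2.
  u² cross terms: 2·(4)·(-3)·∫1·sin(3x) dx = -24·(2/3) = -16.
  So ∫_0^π u² dx = 16*π + 9*π/2 − 16 = -16 + 41*π/2.
  (u')² squared terms: (-9)²·∫cos(3x)² dx = 81·π/2 = 81*π/2.
  So ∫_0^π (u')² dx = 81*π/2.
||u||_{H^1}^2 = (-16 + 41*π/2) + (81*π/2) = -16 + 61*π.


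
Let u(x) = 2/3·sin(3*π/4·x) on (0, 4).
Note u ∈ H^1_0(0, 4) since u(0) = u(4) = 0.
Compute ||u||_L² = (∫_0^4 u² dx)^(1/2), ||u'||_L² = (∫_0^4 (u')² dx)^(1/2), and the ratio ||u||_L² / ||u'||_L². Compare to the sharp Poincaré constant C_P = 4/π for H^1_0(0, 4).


||u||_L² / ||u'||_L² = 4/(3*π) < C_P = 4/π.

u(x) = 2/3·sin(3*π/4·x), so u'(x) = π*cos(3*π*x/4)/2.
Writing u(x) = A·sin(kπx/L) with A = 2/3 and k = 3, use ∫_0^L sin²(kπx/L) dx = L/2 and ∫_0^L cos²(kπx/L) dx = L/2.
u² = 4/9·sin²(3*π/4·x) and (u')² = π^2/4·cos²(3*π/4·x), and each of sin², cos² integrates to L/2 = 2 over (0, 4).
∫_0^4 u² dx = 8/9, so ||u||_L² = 2*sqrt(2)/3.
∫_0^4 (u')² dx = π^2/2, so ||u'||_L² = sqrt(2)*π/2.
Ratio ||u||_L² / ||u'||_L² = 4/(3*π).
Sharp Poincaré constant on H^1_0(0, 4) is C_P = L/π = 4/π, achieved by sin(π/4·x).
This is the k = 3 harmonic; the ratio L/(kπ) is strictly less than C_P = L/π, consistent with the sharp inequality ||u||_L² ≤ C_P ||u'||_L².


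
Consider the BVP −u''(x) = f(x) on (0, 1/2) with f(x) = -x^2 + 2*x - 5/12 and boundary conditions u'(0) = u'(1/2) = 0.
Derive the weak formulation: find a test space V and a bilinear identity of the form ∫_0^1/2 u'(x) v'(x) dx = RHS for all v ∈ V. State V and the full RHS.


V = H^1(0, 1/2) (no boundary constraint on v; u is determined up to an additive constant); weak form: ∫_0^1/2 u'v' dx = ∫_0^1/2 (-x^2 + 2*x - 5/12) v dx for all v ∈ V.

Multiply both sides by a test function v and integrate from 0 to 1/2:
  ∫_0^1/2 −u''(x) v(x) dx = ∫_0^1/2 f(x) v(x) dx.
Integrate the LHS by parts once:
  ∫_0^1/2 −u'' v dx = −[u'(x) v(x)]_0^1/2 + ∫_0^1/2 u'(x) v'(x) dx.
Thus ∫_0^1/2 u'(x) v'(x) dx = ∫_0^1/2 f(x) v(x) dx + [u'(x) v(x)]_0^1/2.
Choose V so that boundary terms are either known or forced to vanish.
u has homogeneous Neumann: u'(0) = u'(1/2) = 0. So [u' v]_0^1/2 = 0·v(1/2) − 0·v(0) = 0 for any v; take V = H^1(0, 1/2).
Weak formulation: find u (satisfying any essential BC) such that ∫_0^1/2 u'(x) v'(x) dx = ∫_0^1/2 f v dx for all v ∈ V (homogeneous Neumann, so boundary terms vanish).
Substituting f(x) = -x^2 + 2*x - 5/12, the right-hand side is ∫_0^1/2 (-x^2 + 2*x - 5/12) v dx.
Compatibility check (pure Neumann): taking v ≡ 1 ∈ V gives 0 = ∫_0^1/2 f dx + (0) − (0), i.e. ∫_0^1/2 f dx must equal u'(0) − u'(1/2) = 0. Indeed ∫_0^1/2 (-x^2 + 2*x - 5/12) dx = 0, so the data are compatible. The solution is then unique only up to an additive constant (fix it e.g. by requiring ∫_0^1/2 u dx = 0).


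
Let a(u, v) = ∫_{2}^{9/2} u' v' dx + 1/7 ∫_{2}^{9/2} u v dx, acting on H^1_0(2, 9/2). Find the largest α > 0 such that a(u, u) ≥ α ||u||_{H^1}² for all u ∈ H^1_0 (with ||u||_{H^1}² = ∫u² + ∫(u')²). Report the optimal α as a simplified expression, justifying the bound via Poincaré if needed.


α = (25 + 28*π^2)/(7*(25 + 4*π^2))

Coercivity of a(·,·) on H^1_0(2, 9/2) means a(u, u) ≥ α ||u||_{H^1}² for every u ∈ H^1_0.
The interval has length L = 5/2, and Poincaré/coercivity depend only on L. Here a(u, u) = ∫(u')² + (1/7)·∫u².
Here 0 < c = 1/7 < 1. The condition a(u,u) ≥ α||u||_{H^1}² reads (1−α)∫(u')² ≥ (α−c)∫u². Any admissible α is ≤ 1 (rapidly oscillating u have ∫u²/∫(u')² → 0), and α = 1 would force 0 ≥ (1−c)∫u², impossible since c < 1; so 1−α > 0. By the sharp Poincaré inequality on H^1_0 of an interval of length L, ∫(u')² ≥ (π/L)²∫u² with equality for the first sine mode sin(π(x−x₀)/L) (x₀ the left endpoint), so the inequality holds for all u iff (1−α)(π/L)² ≥ α − c, i.e. α ≤ ((π/L)² + c)/((π/L)² + 1) = (1 + c(L/π)²)/(1 + (L/π)²). With (π/L)² = 4*π^2/25 and c = 1/7, the largest admissible constant is α = ((π/L)² + c)/((π/L)² + 1).
Simplifying, α = (25 + 28*π^2)/(7*(25 + 4*π^2)).


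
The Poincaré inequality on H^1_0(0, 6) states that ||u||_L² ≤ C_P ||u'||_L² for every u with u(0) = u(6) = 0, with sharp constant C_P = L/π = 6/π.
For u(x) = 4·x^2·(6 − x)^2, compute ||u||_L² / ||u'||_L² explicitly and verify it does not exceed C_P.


||u||_L² / ||u'||_L² = sqrt(3) < C_P = 6/π.

u(x) = 4·x^2·(6 − x)^2, so u'(x) = 16*x*(x - 6)*(x - 3).
u(x) = 4·x^2·(6 − x)^2 vanishes at x = 0 and x = 6, so u ∈ H^1_0(0, 6). Differentiate via the product rule and integrate the resulting polynomials term by term.
  ∫_0^6 u² dx = ∫_0^6 (16*x^8 - 384*x^7 + 3456*x^6 - 13824*x^5 + 20736*x^4) dx. Term by term:
    ∫_0^6 16*x^8 dx = 17915904;  ∫_0^6 -384*x^7 dx = -80621568;  ∫_0^6 3456*x^6 dx = 967458816/7;
    ∫_0^6 -13824*x^5 dx = -107495424;  ∫_0^6 20736*x^4 dx = 161243136/5.
  Sum: 17915904 − 80621568 + 967458816/7 − 107495424 + 161243136/5 = 8957952/35.
  ∫_0^6 (u')² dx = ∫_0^6 (256*x^6 - 4608*x^5 + 29952*x^4 - 82944*x^3 + 82944*x^2) dx. Term by term:
    ∫_0^6 256*x^6 dx = 71663616/7;  ∫_0^6 -4608*x^5 dx = -35831808;  ∫_0^6 29952*x^4 dx = 232906752/5;
    ∫_0^6 -82944*x^3 dx = -26873856;  ∫_0^6 82944*x^2 dx = 5971968.
  Sum: 71663616/7 − 35831808 + 232906752/5 − 26873856 + 5971968 = 2985984/35.
∫_0^6 u² dx = 8957952/35, so ||u||_L² = 1728*sqrt(105)/35.
∫_0^6 (u')² dx = 2985984/35, so ||u'||_L² = 1728*sqrt(35)/35.
Ratio ||u||_L² / ||u'||_L² = sqrt(3).
Sharp Poincaré constant on H^1_0(0, 6) is C_P = L/π = 6/π, achieved by sin(π/6·x).
A polynomial bump cannot attain the sharp Poincaré constant (only the first sine eigenfunction does), so the ratio is strictly less than C_P, consistent with ||u||_L² ≤ C_P ||u'||_L².


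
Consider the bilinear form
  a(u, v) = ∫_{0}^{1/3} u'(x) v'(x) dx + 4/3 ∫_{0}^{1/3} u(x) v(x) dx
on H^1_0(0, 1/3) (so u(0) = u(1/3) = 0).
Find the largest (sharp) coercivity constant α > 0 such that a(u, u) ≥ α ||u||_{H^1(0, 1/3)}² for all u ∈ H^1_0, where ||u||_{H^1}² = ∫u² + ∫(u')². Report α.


α = 1

Coercivity of a(·,·) on H^1_0(0, 1/3) means a(u, u) ≥ α ||u||_{H^1}² for every u ∈ H^1_0.
The interval has length L = 1/3, and Poincaré/coercivity depend only on L. Here a(u, u) = ∫(u')² + (4/3)·∫u².
Here c = 4/3 ≥ 1, so a(u,u) = ∫(u')² + c∫u² ≥ ∫(u')² + ∫u² = ||u||_{H^1}², i.e. α = 1 works. No larger α is possible: a(u,u) ≥ α||u||_{H^1}² means (1−α)∫(u')² ≥ (α−c)∫u², and for the modes u_n = sin(nπ(x−x₀)/L) (x₀ the left endpoint) one has ∫u_n²/∫(u_n')² = (L/(nπ))² → 0, so a(u_n,u_n)/||u_n||_{H^1}² → 1. Hence the optimal constant is α = 1.
Therefore α = 1.


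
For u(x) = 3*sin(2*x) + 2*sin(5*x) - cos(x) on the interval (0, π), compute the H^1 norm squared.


||u||_{H^1(0,π)}^2 = -16 + 151*π/2

u'(x) = sin(x) + 6*cos(2*x) + 10*cos(5*x).
Expand u² and (u')² and integrate term by term on (0, π), using: for integers n ≥ 1, ∫_0^π sin²(nx) dx = ∫_0^π cos²(nx) dx = π/2; for n ≠ n', ∫_0^π sin(nx)sin(n'x) dx = ∫_0^π cos(nx)cos(n'x) dx = 0; and by product-to-sum, ∫_0^π sin(nx)cos(n'x) dx = ½∫_0^π [sin((n+n')x) + sin((n−n')x)] dx, which is 0 when n+n' is even and 2n/(n²−n'²) when n+n' is odd (it need not vanish on (0, π)).
  u² squared terms: (-1)²·∫cos(x)² dx = 1·π/2 = π/2;  (2)²·∫sin(5x)² dx = 4·π/2 = 2*π;  (3)²·∫sin(2x)² dx = 9·π/2 = 9*π/2.
  u² cross terms: 2·(-1)·(2)·∫cos(x)·sin(5x) dx = -4·(0) = 0;  2·(-1)·(3)·∫cos(x)·sin(2x) dx = -6·(4/3) = -8;  2·(2)·(3)·∫sin(5x)·sin(2x) dx = 12·(0) = 0.
  So ∫_0^π u² dx = π/2 + 2*π + 9*π/2 + 0 − 8 + 0 = -8 + 7*π.
  (u')² squared terms: (6)²·∫cos(2x)² dx = 36·π/2 = 18*π;  (10)²·∫cos(5x)² dx = 100·π/2 = 50*π;  (1)²·∫sin(x)² dx = 1·π/2 = π/2.
  (u')² cross terms: 2·(6)·(10)·∫cos(2x)·cos(5x) dx = 120·(0) = 0;  2·(6)·(1)·∫cos(2x)·sin(x) dx = 12·(-2/3) = -8;  2·(10)·(1)·∫cos(5x)·sin(x) dx = 20·(0) = 0.
  So ∫_0^π (u')² dx = 18*π + 50*π + π/2 + 0 − 8 + 0 = -8 + 137*π/2.
||u||_{H^1}^2 = (-8 + 7*π) + (-8 + 137*π/2) = -16 + 151*π/2.


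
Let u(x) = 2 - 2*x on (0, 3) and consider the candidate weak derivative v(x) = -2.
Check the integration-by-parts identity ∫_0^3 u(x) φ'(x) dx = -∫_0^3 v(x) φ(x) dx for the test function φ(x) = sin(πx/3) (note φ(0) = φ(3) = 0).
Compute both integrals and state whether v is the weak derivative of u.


LHS = 12/π, RHS = 12/π. Yes, v = u' weakly.

u(x) = 2 - 2*x, classical derivative u'(x) = -2.
φ(x) = sin(πx/3), so φ'(x) = π*cos(π*x/3)/3.
Note φ(0) = φ(3) = 0, so the boundary term u·φ vanishes.
LHS = ∫_0^3 u(x) φ'(x) dx = ∫_0^3 (-2*π*x*cos(π*x/3)/3 + 2*π*cos(π*x/3)/3) dx. Term by term:
  ∫_0^3 2*π*cos(π*x/3)/3 dx = 0;  ∫_0^3 -2*π*x*cos(π*x/3)/3 dx = 12/π.
Sum: 0 + 12/π = 12/π.
So LHS = 12/π.
∫_0^3 v(x) φ(x) dx = ∫_0^3 (-2*sin(π*x/3)) dx. Term by term:
  ∫_0^3 -2*sin(π*x/3) dx = -12/π.
So RHS = -∫_0^3 v(x) φ(x) dx = 12/π.
LHS = RHS, so the identity holds for this test φ.
Moreover u is smooth here and v(x) = u'(x) = -2 pointwise, so the identity holds for every test function. Hence v is the weak derivative of u.


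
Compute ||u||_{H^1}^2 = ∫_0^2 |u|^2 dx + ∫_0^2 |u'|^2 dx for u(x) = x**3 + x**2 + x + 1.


||u||_{H^1}^2 = 8088/35

The H^1 norm (squared) on an interval (0, L) is
  ||u||_{H^1}^2 = ∫_0^L u(x)^2 dx + ∫_0^L u'(x)^2 dx.
Compute u'(x) = 3*x**2 + 2*x + 1.
Then u(x)^2 = x**6 + 2*x**5 + 3*x**4 + 4*x**3 + 3*x**2 + 2*x + 1 and u'(x)^2 = 9*x**4 + 12*x**3 + 10*x**2 + 4*x + 1.
Integrate each monomial from 0 to 2 using ∫_0^2 c·x^n dx = c·2^(n+1)/(n+1):
  ∫_0^2 u(x)^2 dx = ∫_0^2 (x^6 + 2*x^5 + 3*x^4 + 4*x^3 + 3*x^2 + 2*x + 1) dx. Term by term:
    ∫_0^2 x^6 dx = 128/7;  ∫_0^2 2*x^5 dx = 64/3;  ∫_0^2 3*x^4 dx = 96/5;
    ∫_0^2 4*x^3 dx = 16;  ∫_0^2 3*x^2 dx = 8;  ∫_0^2 2*x dx = 4;
    ∫_0^2 1 dx = 2.
  Sum: 128/7 + 64/3 + 96/5 + 16 + 8 + 4 + 2 = 9326/105.
  ∫_0^2 u'(x)^2 dx = ∫_0^2 (9*x^4 + 12*x^3 + 10*x^2 + 4*x + 1) dx. Term by term:
    ∫_0^2 9*x^4 dx = 288/5;  ∫_0^2 12*x^3 dx = 48;  ∫_0^2 10*x^2 dx = 80/3;
    ∫_0^2 4*x dx = 8;  ∫_0^2 1 dx = 2.
  Sum: 288/5 + 48 + 80/3 + 8 + 2 = 2134/15.
Adding: ||u||_{H^1}^2 = 9326/105 + 2134/15 = 8088/35.


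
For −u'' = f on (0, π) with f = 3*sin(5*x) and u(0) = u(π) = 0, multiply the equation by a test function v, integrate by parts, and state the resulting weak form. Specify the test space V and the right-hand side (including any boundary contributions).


V = H^1_0(0, π) (so v(0) = v(π) = 0); weak form: ∫_0^π u'v' dx = ∫_0^π (3*sin(5*x)) v dx for all v ∈ V.

Multiply both sides by a test function v and integrate from 0 to π:
  ∫_0^π −u''(x) v(x) dx = ∫_0^π f(x) v(x) dx.
Integrate the LHS by parts once:
  ∫_0^π −u'' v dx = −[u'(x) v(x)]_0^π + ∫_0^π u'(x) v'(x) dx.
Thus ∫_0^π u'(x) v'(x) dx = ∫_0^π f(x) v(x) dx + [u'(x) v(x)]_0^π.
Choose V so that boundary terms are either known or forced to vanish.
u is Dirichlet: u(0) = u(π) = 0. Let V = H^1_0(0, π); then v(0) = v(π) = 0, and [u' v]_0^π = 0.
Weak formulation: find u (satisfying any essential BC) such that ∫_0^π u'(x) v'(x) dx = ∫_0^π f v dx for all v ∈ V.
Substituting f(x) = 3*sin(5*x), the right-hand side is ∫_0^π (3*sin(5*x)) v dx.


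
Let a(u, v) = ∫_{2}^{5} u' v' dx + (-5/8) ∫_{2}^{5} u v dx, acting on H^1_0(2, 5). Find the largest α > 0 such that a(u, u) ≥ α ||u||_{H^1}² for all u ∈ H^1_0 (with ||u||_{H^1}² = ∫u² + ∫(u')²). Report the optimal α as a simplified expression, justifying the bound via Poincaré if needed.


α = (-45/8 + π^2)/(9 + π^2)

Coercivity of a(·,·) on H^1_0(2, 5) means a(u, u) ≥ α ||u||_{H^1}² for every u ∈ H^1_0.
The interval has length L = 3, and Poincaré/coercivity depend only on L. Here a(u, u) = ∫(u')² + (-5/8)·∫u².
Here c = -5/8 < 0 with |c| < (π/L)² = π^2/9, so coercivity still holds. The condition a(u,u) ≥ α||u||_{H^1}² reads (1−α)∫(u')² ≥ (α−c)∫u². Any admissible α is ≤ 1 (rapidly oscillating u have ∫u²/∫(u')² → 0), and α = 1 would force 0 ≥ (1−c)∫u², impossible since c < 1; so 1−α > 0. By the sharp Poincaré inequality on H^1_0 of an interval of length L, ∫(u')² ≥ (π/L)²∫u² with equality for the first sine mode sin(π(x−x₀)/L) (x₀ the left endpoint), so the inequality holds for all u iff (1−α)(π/L)² ≥ α − c, i.e. α ≤ ((π/L)² + c)/((π/L)² + 1) = (1 + c(L/π)²)/(1 + (L/π)²). (Direct route, valid since c ≤ 0: Poincaré gives c∫u² ≥ c(L/π)²∫(u')², so a(u,u) ≥ (1 + c(L/π)²)∫(u')², while ||u||_{H^1}² ≤ (1 + (L/π)²)∫(u')²; dividing yields the same α.) With (π/L)² = π^2/9 and c = -5/8, the largest admissible constant is α = ((π/L)² + c)/((π/L)² + 1).
Simplifying, α = (-45/8 + π^2)/(9 + π^2).


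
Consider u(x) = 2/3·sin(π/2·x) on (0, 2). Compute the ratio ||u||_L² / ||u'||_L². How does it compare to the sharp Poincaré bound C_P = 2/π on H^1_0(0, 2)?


||u||_L² / ||u'||_L² = 2/π = C_P.

u(x) = 2/3·sin(π/2·x), so u'(x) = π*cos(π*x/2)/3.
Writing u(x) = A·sin(kπx/L) with A = 2/3 and k = 1, use ∫_0^L sin²(kπx/L) dx = L/2 and ∫_0^L cos²(kπx/L) dx = L/2.
u² = 4/9·sin²(π/2·x) and (u')² = π^2/9·cos²(π/2·x), and each of sin², cos² integrates to L/2 = 1 over (0, 2).
∫_0^2 u² dx = 4/9, so ||u||_L² = 2/3.
∫_0^2 (u')² dx = π^2/9, so ||u'||_L² = π/3.
Ratio ||u||_L² / ||u'||_L² = 2/π.
Sharp Poincaré constant on H^1_0(0, 2) is C_P = L/π = 2/π, achieved by sin(π/2·x).
This is the k = 1 eigenfunction (up to amplitude), so the ratio equals the sharp Poincaré constant exactly.


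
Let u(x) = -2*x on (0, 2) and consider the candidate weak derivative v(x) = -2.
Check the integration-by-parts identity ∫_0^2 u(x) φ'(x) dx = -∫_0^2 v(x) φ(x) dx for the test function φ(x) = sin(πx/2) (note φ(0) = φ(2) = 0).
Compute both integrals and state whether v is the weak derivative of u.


LHS = 8/π, RHS = 8/π. Yes, v = u' weakly.

u(x) = -2*x, classical derivative u'(x) = -2.
φ(x) = sin(πx/2), so φ'(x) = π*cos(π*x/2)/2.
Note φ(0) = φ(2) = 0, so the boundary term u·φ vanishes.
LHS = ∫_0^2 u(x) φ'(x) dx = ∫_0^2 (-π*x*cos(π*x/2)) dx. Term by term:
  ∫_0^2 -π*x*cos(π*x/2) dx = 8/π.
So LHS = 8/π.
∫_0^2 v(x) φ(x) dx = ∫_0^2 (-2*sin(π*x/2)) dx. Term by term:
  ∫_0^2 -2*sin(π*x/2) dx = -8/π.
So RHS = -∫_0^2 v(x) φ(x) dx = 8/π.
LHS = RHS, so the identity holds for this test φ.
Moreover u is smooth here and v(x) = u'(x) = -2 pointwise, so the identity holds for every test function. Hence v is the weak derivative of u.


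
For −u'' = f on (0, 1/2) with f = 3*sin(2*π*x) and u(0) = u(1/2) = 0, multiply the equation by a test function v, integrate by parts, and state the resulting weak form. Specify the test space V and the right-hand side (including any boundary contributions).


V = H^1_0(0, 1/2) (so v(0) = v(1/2) = 0); weak form: ∫_0^1/2 u'v' dx = ∫_0^1/2 (3*sin(2*π*x)) v dx for all v ∈ V.

Multiply both sides by a test function v and integrate from 0 to 1/2:
  ∫_0^1/2 −u''(x) v(x) dx = ∫_0^1/2 f(x) v(x) dx.
Integrate the LHS by parts once:
  ∫_0^1/2 −u'' v dx = −[u'(x) v(x)]_0^1/2 + ∫_0^1/2 u'(x) v'(x) dx.
Thus ∫_0^1/2 u'(x) v'(x) dx = ∫_0^1/2 f(x) v(x) dx + [u'(x) v(x)]_0^1/2.
Choose V so that boundary terms are either known or forced to vanish.
u is Dirichlet: u(0) = u(1/2) = 0. Let V = H^1_0(0, 1/2); then v(0) = v(1/2) = 0, and [u' v]_0^1/2 = 0.
Weak formulation: find u (satisfying any essential BC) such that ∫_0^1/2 u'(x) v'(x) dx = ∫_0^1/2 f v dx for all v ∈ V.
Substituting f(x) = 3*sin(2*π*x), the right-hand side is ∫_0^1/2 (3*sin(2*π*x)) v dx.


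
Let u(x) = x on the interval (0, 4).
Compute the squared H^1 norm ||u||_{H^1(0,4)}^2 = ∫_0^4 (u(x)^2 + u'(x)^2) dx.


||u||_{H^1}^2 = 76/3

The H^1 norm (squared) on an interval (0, L) is
  ||u||_{H^1}^2 = ∫_0^L u(x)^2 dx + ∫_0^L u'(x)^2 dx.
Compute u'(x) = 1.
Then u(x)^2 = x**2 and u'(x)^2 = 1.
Integrate each monomial from 0 to 4 using ∫_0^4 c·x^n dx = c·4^(n+1)/(n+1):
  ∫_0^4 u(x)^2 dx = ∫_0^4 (x^2) dx. Term by term:
    ∫_0^4 x^2 dx = 64/3.
  ∫_0^4 u'(x)^2 dx = ∫_0^4 (1) dx. Term by term:
    ∫_0^4 1 dx = 4.
Adding: ||u||_{H^1}^2 = 64/3 + 4 = 76/3.


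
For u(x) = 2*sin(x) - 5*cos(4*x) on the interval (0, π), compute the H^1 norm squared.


||u||_{H^1(0,π)}^2 = 136/3 + 433*π/2

u'(x) = 20*sin(4*x) + 2*cos(x).
Expand u² and (u')² and integrate term by term on (0, π), using: for integers n ≥ 1, ∫_0^π sin²(nx) dx = ∫_0^π cos²(nx) dx = π/2; for n ≠ n', ∫_0^π sin(nx)sin(n'x) dx = ∫_0^π cos(nx)cos(n'x) dx = 0; and by product-to-sum, ∫_0^π sin(nx)cos(n'x) dx = ½∫_0^π [sin((n+n')x) + sin((n−n')x)] dx, which is 0 when n+n' is even and 2n/(n²−n'²) when n+n' is odd (it need not vanish on (0, π)).
  u² squared terms: (-5)²·∫cos(4x)² dx = 25·π/2 = 25*π/2;  (2)²·∫sin(x)² dx = 4·π/2 = 2*π.
  u² cross terms: 2·(-5)·(2)·∫cos(4x)·sin(x) dx = -20·(-2/15) = 8/3.
  So ∫_0^π u² dx = 25*π/2 + 2*π + 8/3 = 8/3 + 29*π/2.
  (u')² squared terms: (2)²·∫cos(x)² dx = 4·π/2 = 2*π;  (20)²·∫sin(4x)² dx = 400·π/2 = 200*π.
  (u')² cross terms: 2·(2)·(20)·∫cos(x)·sin(4x) dx = 80·(8/15) = 128/3.
  So ∫_0^π (u')² dx = 2*π + 200*π + 128/3 = 128/3 + 202*π.
||u||_{H^1}^2 = (8/3 + 29*π/2) + (128/3 + 202*π) = 136/3 + 433*π/2.


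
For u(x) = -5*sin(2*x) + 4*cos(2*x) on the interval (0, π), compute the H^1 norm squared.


||u||_{H^1(0,π)}^2 = 205*π/2

u'(x) = -8*sin(2*x) - 10*cos(2*x).
Expand u² and (u')² and integrate term by term on (0, π), using: for integers n ≥ 1, ∫_0^π sin²(nx) dx = ∫_0^π cos²(nx) dx = π/2; for n ≠ n', ∫_0^π sin(nx)sin(n'x) dx = ∫_0^π cos(nx)cos(n'x) dx = 0; and by product-to-sum, ∫_0^π sin(nx)cos(n'x) dx = ½∫_0^π [sin((n+n')x) + sin((n−n')x)] dx, which is 0 when n+n' is even and 2n/(n²−n'²) when n+n' is odd (it need not vanish on (0, π)).
  u² squared terms: (-5)²·∫sin(2x)² dx = 25·π/2 = 25*π/2;  (4)²·∫cos(2x)² dx = 16·π/2 = 8*π.
  u² cross terms: 2·(-5)·(4)·∫sin(2x)·cos(2x) dx = -40·(0) = 0.
  So ∫_0^π u² dx = 25*π/2 + 8*π + 0 = 41*π/2.
  (u')² squared terms: (-10)²·∫cos(2x)² dx = 100·π/2 = 50*π;  (-8)²·∫sin(2x)² dx = 64·π/2 = 32*π.
  (u')² cross terms: 2·(-10)·(-8)·∫cos(2x)·sin(2x) dx = 160·(0) = 0.
  So ∫_0^π (u')² dx = 50*π + 32*π + 0 = 82*π.
||u||_{H^1}^2 = (41*π/2) + (82*π) = 205*π/2.


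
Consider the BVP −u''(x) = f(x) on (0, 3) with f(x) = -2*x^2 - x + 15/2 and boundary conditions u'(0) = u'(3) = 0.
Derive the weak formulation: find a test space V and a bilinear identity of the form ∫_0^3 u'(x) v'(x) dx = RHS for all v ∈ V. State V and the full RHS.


V = H^1(0, 3) (no boundary constraint on v; u is determined up to an additive constant); weak form: ∫_0^3 u'v' dx = ∫_0^3 (-2*x^2 - x + 15/2) v dx for all v ∈ V.

Multiply both sides by a test function v and integrate from 0 to 3:
  ∫_0^3 −u''(x) v(x) dx = ∫_0^3 f(x) v(x) dx.
Integrate the LHS by parts once:
  ∫_0^3 −u'' v dx = −[u'(x) v(x)]_0^3 + ∫_0^3 u'(x) v'(x) dx.
Thus ∫_0^3 u'(x) v'(x) dx = ∫_0^3 f(x) v(x) dx + [u'(x) v(x)]_0^3.
Choose V so that boundary terms are either known or forced to vanish.
u has homogeneous Neumann: u'(0) = u'(3) = 0. So [u' v]_0^3 = 0·v(3) − 0·v(0) = 0 for any v; take V = H^1(0, 3).
Weak formulation: find u (satisfying any essential BC) such that ∫_0^3 u'(x) v'(x) dx = ∫_0^3 f v dx for all v ∈ V (homogeneous Neumann, so boundary terms vanish).
Substituting f(x) = -2*x^2 - x + 15/2, the right-hand side is ∫_0^3 (-2*x^2 - x + 15/2) v dx.
Compatibility check (pure Neumann): taking v ≡ 1 ∈ V gives 0 = ∫_0^3 f dx + (0) − (0), i.e. ∫_0^3 f dx must equal u'(0) − u'(3) = 0. Indeed ∫_0^3 (-2*x^2 - x + 15/2) dx = 0, so the data are compatible. The solution is then unique only up to an additive constant (fix it e.g. by requiring ∫_0^3 u dx = 0).


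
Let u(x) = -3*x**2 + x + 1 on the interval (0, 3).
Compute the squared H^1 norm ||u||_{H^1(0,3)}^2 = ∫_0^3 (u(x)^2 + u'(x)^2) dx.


||u||_{H^1}^2 = 5559/10

The H^1 norm (squared) on an interval (0, L) is
  ||u||_{H^1}^2 = ∫_0^L u(x)^2 dx + ∫_0^L u'(x)^2 dx.
Compute u'(x) = 1 - 6*x.
Then u(x)^2 = 9*x**4 - 6*x**3 - 5*x**2 + 2*x + 1 and u'(x)^2 = 36*x**2 - 12*x + 1.
Integrate each monomial from 0 to 3 using ∫_0^3 c·x^n dx = c·3^(n+1)/(n+1):
  ∫_0^3 u(x)^2 dx = ∫_0^3 (9*x^4 - 6*x^3 - 5*x^2 + 2*x + 1) dx. Term by term:
    ∫_0^3 9*x^4 dx = 2187/5;  ∫_0^3 -6*x^3 dx = -243/2;  ∫_0^3 -5*x^2 dx = -45;
    ∫_0^3 2*x dx = 9;  ∫_0^3 1 dx = 3.
  Sum: 2187/5 − 243/2 − 45 + 9 + 3 = 2829/10.
  ∫_0^3 u'(x)^2 dx = ∫_0^3 (36*x^2 - 12*x + 1) dx. Term by term:
    ∫_0^3 36*x^2 dx = 324;  ∫_0^3 -12*x dx = -54;  ∫_0^3 1 dx = 3.
  Sum: 324 − 54 + 3 = 273.
Adding: ||u||_{H^1}^2 = 2829/10 + 273 = 5559/10.


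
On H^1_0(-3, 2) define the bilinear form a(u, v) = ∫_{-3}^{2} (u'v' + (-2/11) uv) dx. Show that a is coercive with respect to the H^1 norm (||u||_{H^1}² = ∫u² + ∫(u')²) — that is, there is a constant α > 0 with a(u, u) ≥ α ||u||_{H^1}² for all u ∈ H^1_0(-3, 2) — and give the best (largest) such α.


α = (-50/11 + π^2)/(π^2 + 25)

Coercivity of a(·,·) on H^1_0(-3, 2) means a(u, u) ≥ α ||u||_{H^1}² for every u ∈ H^1_0.
The interval has length L = 5, and Poincaré/coercivity depend only on L. Here a(u, u) = ∫(u')² + (-2/11)·∫u².
Here c = -2/11 < 0 with |c| < (π/L)² = π^2/25, so coercivity still holds. The condition a(u,u) ≥ α||u||_{H^1}² reads (1−α)∫(u')² ≥ (α−c)∫u². Any admissible α is ≤ 1 (rapidly oscillating u have ∫u²/∫(u')² → 0), and α = 1 would force 0 ≥ (1−c)∫u², impossible since c < 1; so 1−α > 0. By the sharp Poincaré inequality on H^1_0 of an interval of length L, ∫(u')² ≥ (π/L)²∫u² with equality for the first sine mode sin(π(x−x₀)/L) (x₀ the left endpoint), so the inequality holds for all u iff (1−α)(π/L)² ≥ α − c, i.e. α ≤ ((π/L)² + c)/((π/L)² + 1) = (1 + c(L/π)²)/(1 + (L/π)²). (Direct route, valid since c ≤ 0: Poincaré gives c∫u² ≥ c(L/π)²∫(u')², so a(u,u) ≥ (1 + c(L/π)²)∫(u')², while ||u||_{H^1}² ≤ (1 + (L/π)²)∫(u')²; dividing yields the same α.) With (π/L)² = π^2/25 and c = -2/11, the largest admissible constant is α = ((π/L)² + c)/((π/L)² + 1).
Simplifying, α = (-50/11 + π^2)/(π^2 + 25).


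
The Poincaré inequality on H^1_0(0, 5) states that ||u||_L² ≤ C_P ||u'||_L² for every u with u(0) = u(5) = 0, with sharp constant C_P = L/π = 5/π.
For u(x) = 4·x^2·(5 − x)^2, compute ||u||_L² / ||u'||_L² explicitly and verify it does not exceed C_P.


||u||_L² / ||u'||_L² = 5*sqrt(3)/6 < C_P = 5/π.

u(x) = 4·x^2·(5 − x)^2, so u'(x) = 8*x*(x - 5)*(2*x - 5).
u(x) = 4·x^2·(5 − x)^2 vanishes at x = 0 and x = 5, so u ∈ H^1_0(0, 5). Differentiate via the product rule and integrate the resulting polynomials term by term.
  ∫_0^5 u² dx = ∫_0^5 (16*x^8 - 320*x^7 + 2400*x^6 - 8000*x^5 + 10000*x^4) dx. Term by term:
    ∫_0^5 16*x^8 dx = 31250000/9;  ∫_0^5 -320*x^7 dx = -15625000;  ∫_0^5 2400*x^6 dx = 187500000/7;
    ∫_0^5 -8000*x^5 dx = -62500000/3;  ∫_0^5 10000*x^4 dx = 6250000.
  Sum: 31250000/9 − 15625000 + 187500000/7 − 62500000/3 + 6250000 = 3125000/63.
  ∫_0^5 (u')² dx = ∫_0^5 (256*x^6 - 3840*x^5 + 20800*x^4 - 48000*x^3 + 40000*x^2) dx. Term by term:
    ∫_0^5 256*x^6 dx = 20000000/7;  ∫_0^5 -3840*x^5 dx = -10000000;  ∫_0^5 20800*x^4 dx = 13000000;
    ∫_0^5 -48000*x^3 dx = -7500000;  ∫_0^5 40000*x^2 dx = 5000000/3.
  Sum: 20000000/7 − 10000000 + 13000000 − 7500000 + 5000000/3 = 500000/21.
∫_0^5 u² dx = 3125000/63, so ||u||_L² = 1250*sqrt(14)/21.
∫_0^5 (u')² dx = 500000/21, so ||u'||_L² = 500*sqrt(42)/21.
Ratio ||u||_L² / ||u'||_L² = 5*sqrt(3)/6.
Sharp Poincaré constant on H^1_0(0, 5) is C_P = L/π = 5/π, achieved by sin(π/5·x).
A polynomial bump cannot attain the sharp Poincaré constant (only the first sine eigenfunction does), so the ratio is strictly less than C_P, consistent with ||u||_L² ≤ C_P ||u'||_L².


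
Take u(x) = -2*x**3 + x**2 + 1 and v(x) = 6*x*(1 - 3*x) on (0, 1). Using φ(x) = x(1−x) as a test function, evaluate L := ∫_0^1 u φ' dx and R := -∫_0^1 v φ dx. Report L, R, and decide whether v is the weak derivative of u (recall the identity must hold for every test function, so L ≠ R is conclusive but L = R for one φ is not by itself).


LHS = 2/15, RHS = 2/5. No, v is not the weak derivative of u.

u(x) = -2*x**3 + x**2 + 1, classical derivative u'(x) = -6*x**2 + 2*x.
φ(x) = x(1−x), so φ'(x) = 1 - 2*x.
Note φ(0) = φ(1) = 0, so the boundary term u·φ vanishes.
LHS = ∫_0^1 u(x) φ'(x) dx = ∫_0^1 (4*x^4 - 4*x^3 + x^2 - 2*x + 1) dx. Term by term:
  ∫_0^1 4*x^4 dx = 4/5;  ∫_0^1 -4*x^3 dx = -1;  ∫_0^1 x^2 dx = 1/3;
  ∫_0^1 -2*x dx = -1;  ∫_0^1 1 dx = 1.
Sum: 4/5 − 1 + 1/3 − 1 + 1 = 2/15.
So LHS = 2/15.
∫_0^1 v(x) φ(x) dx = ∫_0^1 (18*x^4 - 24*x^3 + 6*x^2) dx. Term by term:
  ∫_0^1 18*x^4 dx = 18/5;  ∫_0^1 -24*x^3 dx = -6;  ∫_0^1 6*x^2 dx = 2.
Sum: 18/5 − 6 + 2 = -2/5.
So RHS = -∫_0^1 v(x) φ(x) dx = 2/5.
LHS − RHS = -4/15 ≠ 0, so the identity fails.
(For a valid weak derivative the identity must hold for EVERY test function, in particular this one. The failure shows v is NOT the weak derivative of u.)
Correct weak derivative would be u'(x) = -6*x**2 + 2*x.


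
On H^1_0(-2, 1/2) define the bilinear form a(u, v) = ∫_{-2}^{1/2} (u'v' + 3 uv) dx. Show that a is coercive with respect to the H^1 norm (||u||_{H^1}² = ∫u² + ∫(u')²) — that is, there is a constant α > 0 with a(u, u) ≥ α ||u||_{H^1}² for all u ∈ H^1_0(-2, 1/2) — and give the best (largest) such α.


α = 1

Coercivity of a(·,·) on H^1_0(-2, 1/2) means a(u, u) ≥ α ||u||_{H^1}² for every u ∈ H^1_0.
The interval has length L = 5/2, and Poincaré/coercivity depend only on L. Here a(u, u) = ∫(u')² + (3)·∫u².
Here c = 3 ≥ 1, so a(u,u) = ∫(u')² + c∫u² ≥ ∫(u')² + ∫u² = ||u||_{H^1}², i.e. α = 1 works. No larger α is possible: a(u,u) ≥ α||u||_{H^1}² means (1−α)∫(u')² ≥ (α−c)∫u², and for the modes u_n = sin(nπ(x−x₀)/L) (x₀ the left endpoint) one has ∫u_n²/∫(u_n')² = (L/(nπ))² → 0, so a(u_n,u_n)/||u_n||_{H^1}² → 1. Hence the optimal constant is α = 1.
Therefore α = 1.


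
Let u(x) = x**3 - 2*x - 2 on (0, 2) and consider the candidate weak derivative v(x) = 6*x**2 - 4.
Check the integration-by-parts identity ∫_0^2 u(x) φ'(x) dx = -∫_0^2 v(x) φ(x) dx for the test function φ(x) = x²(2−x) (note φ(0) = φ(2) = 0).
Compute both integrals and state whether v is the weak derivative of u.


LHS = -56/15, RHS = -112/15. No, v is not the weak derivative of u.

u(x) = x**3 - 2*x - 2, classical derivative u'(x) = 3*x**2 - 2.
φ(x) = x²(2−x), so φ'(x) = x*(4 - 3*x).
Note φ(0) = φ(2) = 0, so the boundary term u·φ vanishes.
LHS = ∫_0^2 u(x) φ'(x) dx = ∫_0^2 (-3*x^5 + 4*x^4 + 6*x^3 - 2*x^2 - 8*x) dx. Term by term:
  ∫_0^2 -3*x^5 dx = -32;  ∫_0^2 4*x^4 dx = 128/5;  ∫_0^2 6*x^3 dx = 24;
  ∫_0^2 -2*x^2 dx = -16/3;  ∫_0^2 -8*x dx = -16.
Sum: -32 + 128/5 + 24 − 16/3 − 16 = -56/15.
So LHS = -56/15.
∫_0^2 v(x) φ(x) dx = ∫_0^2 (-6*x^5 + 12*x^4 + 4*x^3 - 8*x^2) dx. Term by term:
  ∫_0^2 -6*x^5 dx = -64;  ∫_0^2 12*x^4 dx = 384/5;  ∫_0^2 4*x^3 dx = 16;
  ∫_0^2 -8*x^2 dx = -64/3.
Sum: -64 + 384/5 + 16 − 64/3 = 112/15.
So RHS = -∫_0^2 v(x) φ(x) dx = -112/15.
LHS − RHS = 56/15 ≠ 0, so the identity fails.
(For a valid weak derivative the identity must hold for EVERY test function, in particular this one. The failure shows v is NOT the weak derivative of u.)
Correct weak derivative would be u'(x) = 3*x**2 - 2.


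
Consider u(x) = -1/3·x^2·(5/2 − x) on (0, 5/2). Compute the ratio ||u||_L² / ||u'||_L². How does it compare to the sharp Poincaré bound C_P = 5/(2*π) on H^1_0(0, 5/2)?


||u||_L² / ||u'||_L² = 5*sqrt(14)/28 < C_P = 5/(2*π).

u(x) = -1/3·x^2·(5/2 − x), so u'(x) = x*(3*x - 5)/3.
u(x) = -1/3·x^2·(5/2 − x) vanishes at x = 0 and x = 5/2, so u ∈ H^1_0(0, 5/2). Differentiate via the product rule and integrate the resulting polynomials term by term.
  ∫_0^5/2 u² dx = ∫_0^5/2 (x^6/9 - 5*x^5/9 + 25*x^4/36) dx. Term by term:
    ∫_0^5/2 x^6/9 dx = 78125/8064;  ∫_0^5/2 -5*x^5/9 dx = -78125/3456;  ∫_0^5/2 25*x^4/36 dx = 15625/1152.
  Sum: 78125/8064 − 78125/3456 + 15625/1152 = 15625/24192.
  ∫_0^5/2 (u')² dx = ∫_0^5/2 (x^4 - 10*x^3/3 + 25*x^2/9) dx. Term by term:
    ∫_0^5/2 x^4 dx = 625/32;  ∫_0^5/2 -10*x^3/3 dx = -3125/96;  ∫_0^5/2 25*x^2/9 dx = 3125/216.
  Sum: 625/32 − 3125/96 + 3125/216 = 625/432.
∫_0^5/2 u² dx = 15625/24192, so ||u||_L² = 125*sqrt(42)/1008.
∫_0^5/2 (u')² dx = 625/432, so ||u'||_L² = 25*sqrt(3)/36.
Ratio ||u||_L² / ||u'||_L² = 5*sqrt(14)/28.
Sharp Poincaré constant on H^1_0(0, 5/2) is C_P = L/π = 5/(2*π), achieved by sin(2*π/5·x).
A polynomial bump cannot attain the sharp Poincaré constant (only the first sine eigenfunction does), so the ratio is strictly less than C_P, consistent with ||u||_L² ≤ C_P ||u'||_L².


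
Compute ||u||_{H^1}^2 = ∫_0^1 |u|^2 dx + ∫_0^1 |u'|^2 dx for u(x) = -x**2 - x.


||u||_{H^1}^2 = 161/30

The H^1 norm (squared) on an interval (0, L) is
  ||u||_{H^1}^2 = ∫_0^L u(x)^2 dx + ∫_0^L u'(x)^2 dx.
Compute u'(x) = -2*x - 1.
Then u(x)^2 = x**4 + 2*x**3 + x**2 and u'(x)^2 = 4*x**2 + 4*x + 1.
Integrate each monomial from 0 to 1 using ∫_0^1 c·x^n dx = c·1^(n+1)/(n+1):
  ∫_0^1 u(x)^2 dx = ∫_0^1 (x^4 + 2*x^3 + x^2) dx. Term by term:
    ∫_0^1 x^4 dx = 1/5;  ∫_0^1 2*x^3 dx = 1/2;  ∫_0^1 x^2 dx = 1/3.
  Sum: 1/5 + 1/2 + 1/3 = 31/30.
  ∫_0^1 u'(x)^2 dx = ∫_0^1 (4*x^2 + 4*x + 1) dx. Term by term:
    ∫_0^1 4*x^2 dx = 4/3;  ∫_0^1 4*x dx = 2;  ∫_0^1 1 dx = 1.
  Sum: 4/3 + 2 + 1 = 13/3.
Adding: ||u||_{H^1}^2 = 31/30 + 13/3 = 161/30.


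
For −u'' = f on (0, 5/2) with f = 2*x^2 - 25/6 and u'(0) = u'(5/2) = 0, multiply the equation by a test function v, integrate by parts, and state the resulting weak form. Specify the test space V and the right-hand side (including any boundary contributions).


V = H^1(0, 5/2) (no boundary constraint on v; u is determined up to an additive constant); weak form: ∫_0^5/2 u'v' dx = ∫_0^5/2 (2*x^2 - 25/6) v dx for all v ∈ V.

Multiply both sides by a test function v and integrate from 0 to 5/2:
  ∫_0^5/2 −u''(x) v(x) dx = ∫_0^5/2 f(x) v(x) dx.
Integrate the LHS by parts once:
  ∫_0^5/2 −u'' v dx = −[u'(x) v(x)]_0^5/2 + ∫_0^5/2 u'(x) v'(x) dx.
Thus ∫_0^5/2 u'(x) v'(x) dx = ∫_0^5/2 f(x) v(x) dx + [u'(x) v(x)]_0^5/2.
Choose V so that boundary terms are either known or forced to vanish.
u has homogeneous Neumann: u'(0) = u'(5/2) = 0. So [u' v]_0^5/2 = 0·v(5/2) − 0·v(0) = 0 for any v; take V = H^1(0, 5/2).
Weak formulation: find u (satisfying any essential BC) such that ∫_0^5/2 u'(x) v'(x) dx = ∫_0^5/2 f v dx for all v ∈ V (homogeneous Neumann, so boundary terms vanish).
Substituting f(x) = 2*x^2 - 25/6, the right-hand side is ∫_0^5/2 (2*x^2 - 25/6) v dx.
Compatibility check (pure Neumann): taking v ≡ 1 ∈ V gives 0 = ∫_0^5/2 f dx + (0) − (0), i.e. ∫_0^5/2 f dx must equal u'(0) − u'(5/2) = 0. Indeed ∫_0^5/2 (2*x^2 - 25/6) dx = 0, so the data are compatible. The solution is then unique only up to an additive constant (fix it e.g. by requiring ∫_0^5/2 u dx = 0).


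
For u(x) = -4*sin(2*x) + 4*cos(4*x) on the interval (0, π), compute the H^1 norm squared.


||u||_{H^1(0,π)}^2 = 176*π

u'(x) = -16*sin(4*x) - 8*cos(2*x).
Expand u² and (u')² and integrate term by term on (0, π), using: for integers n ≥ 1, ∫_0^π sin²(nx) dx = ∫_0^π cos²(nx) dx = π/2; for n ≠ n', ∫_0^π sin(nx)sin(n'x) dx = ∫_0^π cos(nx)cos(n'x) dx = 0; and by product-to-sum, ∫_0^π sin(nx)cos(n'x) dx = ½∫_0^π [sin((n+n')x) + sin((n−n')x)] dx, which is 0 when n+n' is even and 2n/(n²−n'²) when n+n' is odd (it need not vanish on (0, π)).
  u² squared terms: (-4)²·∫sin(2x)² dx = 16·π/2 = 8*π;  (4)²·∫cos(4x)² dx = 16·π/2 = 8*π.
  u² cross terms: 2·(-4)·(4)·∫sin(2x)·cos(4x) dx = -32·(0) = 0.
  So ∫_0^π u² dx = 8*π + 8*π + 0 = 16*π.
  (u')² squared terms: (-16)²·∫sin(4x)² dx = 256·π/2 = 128*π;  (-8)²·∫cos(2x)² dx = 64·π/2 = 32*π.
  (u')² cross terms: 2·(-16)·(-8)·∫sin(4x)·cos(2x) dx = 256·(0) = 0.
  So ∫_0^π (u')² dx = 128*π + 32*π + 0 = 160*π.
||u||_{H^1}^2 = (16*π) + (160*π) = 176*π.


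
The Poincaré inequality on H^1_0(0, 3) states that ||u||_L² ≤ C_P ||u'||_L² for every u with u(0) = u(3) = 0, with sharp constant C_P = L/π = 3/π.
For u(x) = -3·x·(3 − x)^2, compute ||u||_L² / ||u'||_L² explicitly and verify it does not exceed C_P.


||u||_L² / ||u'||_L² = 3*sqrt(14)/14 < C_P = 3/π.

u(x) = -3·x·(3 − x)^2, so u'(x) = 9*(1 - x)*(x - 3).
u(x) = -3·x·(3 − x)^2 vanishes at x = 0 and x = 3, so u ∈ H^1_0(0, 3). Differentiate via the product rule and integrate the resulting polynomials term by term.
  ∫_0^3 u² dx = ∫_0^3 (9*x^6 - 108*x^5 + 486*x^4 - 972*x^3 + 729*x^2) dx. Term by term:
    ∫_0^3 9*x^6 dx = 19683/7;  ∫_0^3 -108*x^5 dx = -13122;  ∫_0^3 486*x^4 dx = 118098/5;
    ∫_0^3 -972*x^3 dx = -19683;  ∫_0^3 729*x^2 dx = 6561.
  Sum: 19683/7 − 13122 + 118098/5 − 19683 + 6561 = 6561/35.
  ∫_0^3 (u')² dx = ∫_0^3 (81*x^4 - 648*x^3 + 1782*x^2 - 1944*x + 729) dx. Term by term:
    ∫_0^3 81*x^4 dx = 19683/5;  ∫_0^3 -648*x^3 dx = -13122;  ∫_0^3 1782*x^2 dx = 16038;
    ∫_0^3 -1944*x dx = -8748;  ∫_0^3 729 dx = 2187.
  Sum: 19683/5 − 13122 + 16038 − 8748 + 2187 = 1458/5.
∫_0^3 u² dx = 6561/35, so ||u||_L² = 81*sqrt(35)/35.
∫_0^3 (u')² dx = 1458/5, so ||u'||_L² = 27*sqrt(10)/5.
Ratio ||u||_L² / ||u'||_L² = 3*sqrt(14)/14.
Sharp Poincaré constant on H^1_0(0, 3) is C_P = L/π = 3/π, achieved by sin(π/3·x).
A polynomial bump cannot attain the sharp Poincaré constant (only the first sine eigenfunction does), so the ratio is strictly less than C_P, consistent with ||u||_L² ≤ C_P ||u'||_L².


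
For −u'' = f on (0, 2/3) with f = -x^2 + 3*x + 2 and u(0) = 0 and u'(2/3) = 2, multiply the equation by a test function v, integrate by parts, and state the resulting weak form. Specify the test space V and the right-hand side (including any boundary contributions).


V = {v ∈ H^1(0, 2/3) : v(0) = 0} (test functions vanish at x = 0 where u is specified); weak form: ∫_0^2/3 u'v' dx = ∫_0^2/3 (-x^2 + 3*x + 2) v dx + 2·v(2/3) for all v ∈ V.

Multiply both sides by a test function v and integrate from 0 to 2/3:
  ∫_0^2/3 −u''(x) v(x) dx = ∫_0^2/3 f(x) v(x) dx.
Integrate the LHS by parts once:
  ∫_0^2/3 −u'' v dx = −[u'(x) v(x)]_0^2/3 + ∫_0^2/3 u'(x) v'(x) dx.
Thus ∫_0^2/3 u'(x) v'(x) dx = ∫_0^2/3 f(x) v(x) dx + [u'(x) v(x)]_0^2/3.
Choose V so that boundary terms are either known or forced to vanish.
Mixed BC: u(0) = 0 (Dirichlet) and u'(2/3) = 2 (Neumann). Define V = {v ∈ H^1(0, 2/3) : v(0) = 0}. Then [u' v]_0^2/3 = u'(2/3)·v(2/3) − u'(0)·0 = 2·v(2/3).
Weak formulation: find u (satisfying any essential BC) such that ∫_0^2/3 u'(x) v'(x) dx = ∫_0^2/3 f v dx + 2·v(2/3) for all v ∈ V (Dirichlet at 0 absorbed into V; Neumann datum at x = 2/3 contributes the boundary term).
Substituting f(x) = -x^2 + 3*x + 2, the right-hand side is ∫_0^2/3 (-x^2 + 3*x + 2) v dx + 2·v(2/3).


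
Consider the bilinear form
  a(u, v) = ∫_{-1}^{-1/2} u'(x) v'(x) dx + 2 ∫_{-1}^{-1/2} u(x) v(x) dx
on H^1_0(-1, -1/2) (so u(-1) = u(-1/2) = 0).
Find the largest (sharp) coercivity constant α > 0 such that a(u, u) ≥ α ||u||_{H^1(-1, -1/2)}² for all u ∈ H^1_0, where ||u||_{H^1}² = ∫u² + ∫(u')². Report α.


α = 1

Coercivity of a(·,·) on H^1_0(-1, -1/2) means a(u, u) ≥ α ||u||_{H^1}² for every u ∈ H^1_0.
The interval has length L = 1/2, and Poincaré/coercivity depend only on L. Here a(u, u) = ∫(u')² + (2)·∫u².
Here c = 2 ≥ 1, so a(u,u) = ∫(u')² + c∫u² ≥ ∫(u')² + ∫u² = ||u||_{H^1}², i.e. α = 1 works. No larger α is possible: a(u,u) ≥ α||u||_{H^1}² means (1−α)∫(u')² ≥ (α−c)∫u², and for the modes u_n = sin(nπ(x−x₀)/L) (x₀ the left endpoint) one has ∫u_n²/∫(u_n')² = (L/(nπ))² → 0, so a(u_n,u_n)/||u_n||_{H^1}² → 1. Hence the optimal constant is α = 1.
Therefore α = 1.
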